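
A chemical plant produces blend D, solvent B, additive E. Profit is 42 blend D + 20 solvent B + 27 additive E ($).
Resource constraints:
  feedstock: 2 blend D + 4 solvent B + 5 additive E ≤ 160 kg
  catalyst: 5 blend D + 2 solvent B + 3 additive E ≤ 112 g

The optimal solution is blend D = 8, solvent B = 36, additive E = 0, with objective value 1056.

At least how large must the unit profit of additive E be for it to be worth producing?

29

Both feedstock and catalyst are binding at x*.
Dual feasibility on the basic columns requires 2·y_feedstock + 5·y_catalyst = 42, 4·y_feedstock + 2·y_catalyst = 20.
→ y_feedstock = 1 and y_catalyst = 8.
additive E enters the basis when its profit ≥ yᵀa₃ = 1·5 + 8·3 = 29.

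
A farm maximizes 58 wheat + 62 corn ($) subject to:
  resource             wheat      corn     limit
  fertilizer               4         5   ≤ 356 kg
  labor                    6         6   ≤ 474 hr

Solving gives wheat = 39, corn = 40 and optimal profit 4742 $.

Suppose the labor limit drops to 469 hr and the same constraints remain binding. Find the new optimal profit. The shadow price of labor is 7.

Δb = -5, so new z* = 4742 + (7)·(-5) = 4742 − 35 = 4707.

4707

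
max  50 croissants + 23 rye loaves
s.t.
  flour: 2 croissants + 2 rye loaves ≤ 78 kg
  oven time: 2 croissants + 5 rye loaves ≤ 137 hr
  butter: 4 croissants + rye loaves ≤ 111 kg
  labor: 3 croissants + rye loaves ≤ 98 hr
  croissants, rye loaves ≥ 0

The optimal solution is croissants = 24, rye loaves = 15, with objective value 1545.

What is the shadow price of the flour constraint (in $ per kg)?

7

Check each constraint at x*: flour 78/78 (tight); oven time 123/137 (slack 14); butter 111/111 (tight); labor 87/98 (slack 11).
Slack constraints have shadow price 0 (complementary slackness).
From A_Bᵀ y = c: 2·y_flour + 4·y_butter = 50; 2·y_flour + 1·y_butter = 23.
This yields shadow prices y_flour = 7, y_butter = 9.
Shadow price of flour = 7.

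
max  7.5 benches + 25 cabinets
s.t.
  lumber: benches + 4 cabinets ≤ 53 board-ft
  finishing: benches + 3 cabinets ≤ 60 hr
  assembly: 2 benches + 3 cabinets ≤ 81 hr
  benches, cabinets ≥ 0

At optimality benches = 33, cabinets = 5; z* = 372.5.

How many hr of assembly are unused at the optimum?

assembly used = 2·33 + 3·5 = 81; slack = 81 − 81 = 0.

0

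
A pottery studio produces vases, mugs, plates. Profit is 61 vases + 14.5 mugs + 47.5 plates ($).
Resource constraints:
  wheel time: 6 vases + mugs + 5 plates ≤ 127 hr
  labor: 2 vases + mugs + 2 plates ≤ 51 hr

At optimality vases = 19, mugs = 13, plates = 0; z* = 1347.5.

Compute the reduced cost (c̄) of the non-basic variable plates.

-5.5

Check each constraint at x*: wheel time 127/127 (tight); labor 51/51 (tight).
The binding rows give the dual system: 6·y_wheel time + 2·y_labor = 61 and 1·y_wheel time + 1·y_labor = 14.5.
Solving: y_wheel time = 8, y_labor = 6.5.
Reduced cost of plates: c₃ − yᵀa₃ = 47.5 − (8·5 + 6.5·2) = 47.5 − 53 = -5.5.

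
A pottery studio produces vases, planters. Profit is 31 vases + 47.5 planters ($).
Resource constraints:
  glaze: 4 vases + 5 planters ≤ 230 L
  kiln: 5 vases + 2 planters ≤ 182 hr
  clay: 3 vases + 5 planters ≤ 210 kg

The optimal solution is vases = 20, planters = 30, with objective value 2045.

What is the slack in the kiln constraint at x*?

kiln used = 5·20 + 2·30 = 160; slack = 182 − 160 = 22.

22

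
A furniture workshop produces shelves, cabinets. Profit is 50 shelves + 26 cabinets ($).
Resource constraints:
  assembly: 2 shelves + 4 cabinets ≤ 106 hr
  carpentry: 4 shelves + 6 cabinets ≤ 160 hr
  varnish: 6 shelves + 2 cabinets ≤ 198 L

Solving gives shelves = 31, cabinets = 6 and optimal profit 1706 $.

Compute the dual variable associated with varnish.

7

Binding: carpentry and varnish. Non-binding: assembly (20 unused).
Since assembly is not tight, its dual is 0.
Dual feasibility on the basic columns requires 4·y_carpentry + 6·y_varnish = 50, 6·y_carpentry + 2·y_varnish = 26.
→ y_carpentry = 2 and y_varnish = 7.
Shadow price of varnish = 7.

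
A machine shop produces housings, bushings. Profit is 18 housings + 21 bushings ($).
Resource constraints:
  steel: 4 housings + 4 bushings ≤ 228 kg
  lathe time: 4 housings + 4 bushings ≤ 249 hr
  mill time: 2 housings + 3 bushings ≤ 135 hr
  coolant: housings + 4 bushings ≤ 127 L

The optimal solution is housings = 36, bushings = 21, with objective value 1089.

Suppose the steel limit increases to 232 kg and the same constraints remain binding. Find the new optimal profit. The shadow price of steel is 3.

1101

Δb = 4, so new z* = 1089 + (3)·(4) = 1089 + 12 = 1101.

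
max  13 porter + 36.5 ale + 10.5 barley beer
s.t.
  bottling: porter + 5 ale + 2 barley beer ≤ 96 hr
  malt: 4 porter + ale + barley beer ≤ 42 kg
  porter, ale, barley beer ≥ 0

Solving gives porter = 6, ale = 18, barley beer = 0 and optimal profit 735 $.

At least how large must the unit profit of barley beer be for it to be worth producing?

At the optimum: bottling uses 96 of 96 (binding); malt uses 42 of 42 (binding).
From A_Bᵀ y = c: 1·y_bottling + 4·y_malt = 13; 5·y_bottling + 1·y_malt = 36.5.
Solving: y_bottling = 7, y_malt = 1.5.
barley beer enters the basis when its profit ≥ yᵀa₃ = 7·2 + 1.5·1 = 15.5.

15.5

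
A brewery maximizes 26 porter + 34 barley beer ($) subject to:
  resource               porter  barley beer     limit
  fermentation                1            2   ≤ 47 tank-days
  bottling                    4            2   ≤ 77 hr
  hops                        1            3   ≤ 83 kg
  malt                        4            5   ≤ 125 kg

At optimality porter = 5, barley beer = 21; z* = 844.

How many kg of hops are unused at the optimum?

15

hops used = 1·5 + 3·21 = 68; slack = 83 − 68 = 15.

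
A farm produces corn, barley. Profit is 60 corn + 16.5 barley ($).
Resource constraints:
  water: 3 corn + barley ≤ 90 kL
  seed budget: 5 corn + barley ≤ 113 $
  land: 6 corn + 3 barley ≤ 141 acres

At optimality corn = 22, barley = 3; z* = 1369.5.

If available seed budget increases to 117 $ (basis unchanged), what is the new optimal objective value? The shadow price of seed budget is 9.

1405.5

Δb = 4, so new z* = 1369.5 + (9)·(4) = 1369.5 + 36 = 1405.5.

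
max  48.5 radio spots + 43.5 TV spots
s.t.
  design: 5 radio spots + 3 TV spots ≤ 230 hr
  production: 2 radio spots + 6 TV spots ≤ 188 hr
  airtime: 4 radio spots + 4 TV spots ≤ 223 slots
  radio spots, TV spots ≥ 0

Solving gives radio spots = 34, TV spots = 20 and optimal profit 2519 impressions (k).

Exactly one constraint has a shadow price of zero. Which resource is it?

design: 230/230 (binding)
production: 188/188 (binding)
airtime: 216/223 (slack 7)
By complementary slackness, a constraint with positive slack has shadow price 0 → airtime.

airtime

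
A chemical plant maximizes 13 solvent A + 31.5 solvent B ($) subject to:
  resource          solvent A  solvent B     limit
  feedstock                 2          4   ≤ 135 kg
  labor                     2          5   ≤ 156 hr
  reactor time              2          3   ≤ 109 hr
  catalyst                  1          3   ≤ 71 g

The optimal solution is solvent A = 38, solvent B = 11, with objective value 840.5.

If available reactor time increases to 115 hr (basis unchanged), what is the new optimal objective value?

Check each constraint at x*: feedstock 120/135 (slack 15); labor 131/156 (slack 25); reactor time 109/109 (tight); catalyst 71/71 (tight).
Slack constraints have shadow price 0 (complementary slackness).
The binding rows give the dual system: 2·y_reactor time + 1·y_catalyst = 13 and 3·y_reactor time + 3·y_catalyst = 31.5.
Solving: y_reactor time = 2.5, y_catalyst = 8.
Δz = y_reactor time·Δb = 2.5 × (6) = 15, so new z* = 840.5 + 15 = 855.5.

855.5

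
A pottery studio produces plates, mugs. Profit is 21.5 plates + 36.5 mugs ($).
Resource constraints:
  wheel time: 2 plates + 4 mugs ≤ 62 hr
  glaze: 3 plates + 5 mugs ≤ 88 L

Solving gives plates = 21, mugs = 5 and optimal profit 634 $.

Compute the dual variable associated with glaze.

6.5

At the optimum: wheel time uses 62 of 62 (binding); glaze uses 88 of 88 (binding).
From A_Bᵀ y = c: 2·y_wheel time + 3·y_glaze = 21.5; 4·y_wheel time + 5·y_glaze = 36.5.
This yields shadow prices y_wheel time = 1, y_glaze = 6.5.
Shadow price of glaze = 6.5.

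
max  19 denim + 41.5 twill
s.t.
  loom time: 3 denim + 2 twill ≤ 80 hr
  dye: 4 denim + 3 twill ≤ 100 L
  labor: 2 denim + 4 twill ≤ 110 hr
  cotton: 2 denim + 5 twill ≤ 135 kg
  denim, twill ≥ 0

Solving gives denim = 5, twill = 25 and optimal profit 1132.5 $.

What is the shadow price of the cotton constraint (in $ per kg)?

Binding: labor and cotton. Non-binding: loom time (15 unused), dye (5 unused).
Slack constraints have shadow price 0 (complementary slackness).
The binding rows give the dual system: 2·y_labor + 2·y_cotton = 19 and 4·y_labor + 5·y_cotton = 41.5.
This yields shadow prices y_labor = 6, y_cotton = 3.5.
Shadow price of cotton = 3.5.

3.5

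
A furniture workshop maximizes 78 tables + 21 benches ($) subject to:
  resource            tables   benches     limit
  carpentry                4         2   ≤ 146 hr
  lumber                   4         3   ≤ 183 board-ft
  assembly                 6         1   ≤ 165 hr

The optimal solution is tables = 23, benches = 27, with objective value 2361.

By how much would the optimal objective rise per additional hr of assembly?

Check each constraint at x*: carpentry 146/146 (tight); lumber 173/183 (slack 10); assembly 165/165 (tight).
By complementary slackness, y = 0 for the non-binding constraint.
Dual feasibility on the basic columns requires 4·y_carpentry + 6·y_assembly = 78, 2·y_carpentry + 1·y_assembly = 21.
→ y_carpentry = 6 and y_assembly = 9.
Shadow price of assembly = 9.

9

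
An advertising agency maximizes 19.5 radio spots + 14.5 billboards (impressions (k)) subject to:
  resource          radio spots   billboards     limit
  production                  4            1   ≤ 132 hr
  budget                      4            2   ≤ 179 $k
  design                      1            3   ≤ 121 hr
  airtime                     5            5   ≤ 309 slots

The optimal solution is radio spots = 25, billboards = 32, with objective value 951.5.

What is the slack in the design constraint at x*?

0

design used = 1·25 + 3·32 = 121; slack = 121 − 121 = 0.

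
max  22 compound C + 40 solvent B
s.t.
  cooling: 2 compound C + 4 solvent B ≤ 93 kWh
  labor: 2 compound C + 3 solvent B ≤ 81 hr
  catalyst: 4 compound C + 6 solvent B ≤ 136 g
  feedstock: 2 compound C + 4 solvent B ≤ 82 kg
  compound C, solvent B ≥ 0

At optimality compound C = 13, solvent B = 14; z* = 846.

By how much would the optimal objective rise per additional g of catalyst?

2

At the optimum: cooling uses 82 of 93 (slack = 11); labor uses 68 of 81 (slack = 13); catalyst uses 136 of 136 (binding); feedstock uses 82 of 82 (binding).
Since cooling, labor are not tight, their duals are 0.
Dual feasibility on the basic columns requires 4·y_catalyst + 2·y_feedstock = 22, 6·y_catalyst + 4·y_feedstock = 40.
This yields shadow prices y_catalyst = 2, y_feedstock = 7.
Shadow price of catalyst = 2.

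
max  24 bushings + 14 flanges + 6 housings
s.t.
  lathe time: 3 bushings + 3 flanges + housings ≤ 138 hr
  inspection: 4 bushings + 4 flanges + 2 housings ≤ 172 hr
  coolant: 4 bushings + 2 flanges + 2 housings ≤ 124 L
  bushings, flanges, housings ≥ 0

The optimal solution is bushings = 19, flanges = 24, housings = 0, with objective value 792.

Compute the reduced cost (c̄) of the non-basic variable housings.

At the optimum: lathe time uses 129 of 138 (slack = 9); inspection uses 172 of 172 (binding); coolant uses 124 of 124 (binding).
By complementary slackness, y = 0 for the non-binding constraint.
From A_Bᵀ y = c: 4·y_inspection + 4·y_coolant = 24; 4·y_inspection + 2·y_coolant = 14.
This yields shadow prices y_inspection = 1, y_coolant = 5.
Reduced cost of housings: c₃ − yᵀa₃ = 6 − (1·2 + 5·2) = 6 − 12 = -6.

-6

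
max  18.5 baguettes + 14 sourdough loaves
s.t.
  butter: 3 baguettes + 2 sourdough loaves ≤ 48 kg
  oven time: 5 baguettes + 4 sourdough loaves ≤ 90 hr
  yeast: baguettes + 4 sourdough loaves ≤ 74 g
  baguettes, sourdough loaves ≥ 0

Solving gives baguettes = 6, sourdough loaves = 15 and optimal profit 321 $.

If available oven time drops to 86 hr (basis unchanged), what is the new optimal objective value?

311

At the optimum: butter uses 48 of 48 (binding); oven time uses 90 of 90 (binding); yeast uses 66 of 74 (slack = 8).
By complementary slackness, y = 0 for the non-binding constraint.
The binding rows give the dual system: 3·y_butter + 5·y_oven time = 18.5 and 2·y_butter + 4·y_oven time = 14.
Solving: y_butter = 2, y_oven time = 2.5.
Δz = y_oven time·Δb = 2.5 × (-4) = -10, so new z* = 321 − 10 = 311.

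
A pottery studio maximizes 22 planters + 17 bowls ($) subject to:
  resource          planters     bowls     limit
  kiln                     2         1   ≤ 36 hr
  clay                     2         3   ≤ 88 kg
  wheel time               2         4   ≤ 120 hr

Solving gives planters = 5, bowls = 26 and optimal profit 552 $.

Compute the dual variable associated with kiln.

Check each constraint at x*: kiln 36/36 (tight); clay 88/88 (tight); wheel time 114/120 (slack 6).
Since wheel time is not tight, its dual is 0.
The binding rows give the dual system: 2·y_kiln + 2·y_clay = 22 and 1·y_kiln + 3·y_clay = 17.
→ y_kiln = 8 and y_clay = 3.
Shadow price of kiln = 8.

8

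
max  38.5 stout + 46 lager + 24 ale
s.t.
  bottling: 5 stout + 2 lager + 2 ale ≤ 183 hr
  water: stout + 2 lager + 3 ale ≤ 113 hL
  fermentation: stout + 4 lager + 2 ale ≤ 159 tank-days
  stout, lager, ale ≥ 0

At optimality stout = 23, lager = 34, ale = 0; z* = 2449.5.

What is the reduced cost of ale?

-5

Binding: bottling and fermentation. Non-binding: water (22 unused).
Since water is not tight, its dual is 0.
The binding rows give the dual system: 5·y_bottling + 1·y_fermentation = 38.5 and 2·y_bottling + 4·y_fermentation = 46.
Solving: y_bottling = 6, y_fermentation = 8.5.
Reduced cost of ale: c₃ − yᵀa₃ = 24 − (6·2 + 8.5·2) = 24 − 29 = -5.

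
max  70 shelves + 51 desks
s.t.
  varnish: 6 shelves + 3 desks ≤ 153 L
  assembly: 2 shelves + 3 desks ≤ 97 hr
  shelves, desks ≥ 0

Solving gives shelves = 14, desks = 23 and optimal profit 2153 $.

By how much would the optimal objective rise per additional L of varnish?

9

Both varnish and assembly are binding at x*.
From A_Bᵀ y = c: 6·y_varnish + 2·y_assembly = 70; 3·y_varnish + 3·y_assembly = 51.
Solving: y_varnish = 9, y_assembly = 8.
Shadow price of varnish = 9.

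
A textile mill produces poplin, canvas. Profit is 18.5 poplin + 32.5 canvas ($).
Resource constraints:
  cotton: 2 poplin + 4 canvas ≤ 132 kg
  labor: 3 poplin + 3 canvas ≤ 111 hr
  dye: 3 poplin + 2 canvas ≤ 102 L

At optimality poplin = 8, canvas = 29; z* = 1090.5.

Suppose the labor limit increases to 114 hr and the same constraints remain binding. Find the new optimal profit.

Binding: cotton and labor. Non-binding: dye (20 unused).
By complementary slackness, y = 0 for the non-binding constraint.
Dual feasibility on the basic columns requires 2·y_cotton + 3·y_labor = 18.5, 4·y_cotton + 3·y_labor = 32.5.
This yields shadow prices y_cotton = 7, y_labor = 1.5.
Δz = y_labor·Δb = 1.5 × (3) = 4.5, so new z* = 1090.5 + 4.5 = 1095.

1095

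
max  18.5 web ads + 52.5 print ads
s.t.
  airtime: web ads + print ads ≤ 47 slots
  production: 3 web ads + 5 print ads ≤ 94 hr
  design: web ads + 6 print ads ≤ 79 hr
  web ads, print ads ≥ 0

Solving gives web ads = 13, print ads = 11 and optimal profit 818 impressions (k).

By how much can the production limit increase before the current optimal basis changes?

59.8

Binding constraints: production, design. The basis is B = [[3,5],[1,6]] with det 13.
Per unit increase in production, x* moves by d = (0.4615, -0.0769).
The basis stays optimal until airtime becomes binding; allowable increase = 59.8 hr.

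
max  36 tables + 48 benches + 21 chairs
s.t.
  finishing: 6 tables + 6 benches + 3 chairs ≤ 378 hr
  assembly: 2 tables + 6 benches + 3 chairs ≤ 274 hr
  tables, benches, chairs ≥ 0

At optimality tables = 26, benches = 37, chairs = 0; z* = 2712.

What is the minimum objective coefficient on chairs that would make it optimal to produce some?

24

Check each constraint at x*: finishing 378/378 (tight); assembly 274/274 (tight).
The binding rows give the dual system: 6·y_finishing + 2·y_assembly = 36 and 6·y_finishing + 6·y_assembly = 48.
→ y_finishing = 5 and y_assembly = 3.
chairs enters the basis when its profit ≥ yᵀa₃ = 5·3 + 3·3 = 24.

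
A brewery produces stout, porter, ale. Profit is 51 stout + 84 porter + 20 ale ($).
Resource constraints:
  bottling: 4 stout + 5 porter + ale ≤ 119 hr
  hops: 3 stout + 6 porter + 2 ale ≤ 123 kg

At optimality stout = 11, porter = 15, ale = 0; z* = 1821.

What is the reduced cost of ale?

-4

At the optimum: bottling uses 119 of 119 (binding); hops uses 123 of 123 (binding).
The binding rows give the dual system: 4·y_bottling + 3·y_hops = 51 and 5·y_bottling + 6·y_hops = 84.
This yields shadow prices y_bottling = 6, y_hops = 9.
Reduced cost of ale: c₃ − yᵀa₃ = 20 − (6·1 + 9·2) = 20 − 24 = -4.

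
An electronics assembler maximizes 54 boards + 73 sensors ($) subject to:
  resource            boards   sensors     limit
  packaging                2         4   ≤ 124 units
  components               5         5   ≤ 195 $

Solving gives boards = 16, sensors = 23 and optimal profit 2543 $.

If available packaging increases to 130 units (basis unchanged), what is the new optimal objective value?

Both packaging and components are binding at x*.
From A_Bᵀ y = c: 2·y_packaging + 5·y_components = 54; 4·y_packaging + 5·y_components = 73.
Solving: y_packaging = 9.5, y_components = 7.
Δz = y_packaging·Δb = 9.5 × (6) = 57, so new z* = 2543 + 57 = 2600.

2600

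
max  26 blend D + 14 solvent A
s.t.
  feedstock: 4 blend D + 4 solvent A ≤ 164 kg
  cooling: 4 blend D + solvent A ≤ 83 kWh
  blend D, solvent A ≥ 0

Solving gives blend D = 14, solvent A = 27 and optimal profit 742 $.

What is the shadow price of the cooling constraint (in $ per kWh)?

4

Both feedstock and cooling are binding at x*.
Dual feasibility on the basic columns requires 4·y_feedstock + 4·y_cooling = 26, 4·y_feedstock + 1·y_cooling = 14.
This yields shadow prices y_feedstock = 2.5, y_cooling = 4.
Shadow price of cooling = 4.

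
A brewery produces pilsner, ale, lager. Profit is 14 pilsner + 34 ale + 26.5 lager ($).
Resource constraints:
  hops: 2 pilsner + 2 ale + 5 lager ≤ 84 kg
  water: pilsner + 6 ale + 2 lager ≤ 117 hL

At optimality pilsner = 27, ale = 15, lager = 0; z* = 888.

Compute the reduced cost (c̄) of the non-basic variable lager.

-6.5

Both hops and water are binding at x*.
Dual feasibility on the basic columns requires 2·y_hops + 1·y_water = 14, 2·y_hops + 6·y_water = 34.
This yields shadow prices y_hops = 5, y_water = 4.
Reduced cost of lager: c₃ − yᵀa₃ = 26.5 − (5·5 + 4·2) = 26.5 − 33 = -6.5.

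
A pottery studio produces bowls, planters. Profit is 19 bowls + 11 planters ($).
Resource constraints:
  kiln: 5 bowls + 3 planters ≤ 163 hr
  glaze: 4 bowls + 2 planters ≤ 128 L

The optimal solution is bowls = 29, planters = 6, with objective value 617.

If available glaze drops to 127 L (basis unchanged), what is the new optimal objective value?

616

Both kiln and glaze are binding at x*.
The binding rows give the dual system: 5·y_kiln + 4·y_glaze = 19 and 3·y_kiln + 2·y_glaze = 11.
This yields shadow prices y_kiln = 3, y_glaze = 1.
Δz = y_glaze·Δb = 1 × (-1) = -1, so new z* = 617 − 1 = 616.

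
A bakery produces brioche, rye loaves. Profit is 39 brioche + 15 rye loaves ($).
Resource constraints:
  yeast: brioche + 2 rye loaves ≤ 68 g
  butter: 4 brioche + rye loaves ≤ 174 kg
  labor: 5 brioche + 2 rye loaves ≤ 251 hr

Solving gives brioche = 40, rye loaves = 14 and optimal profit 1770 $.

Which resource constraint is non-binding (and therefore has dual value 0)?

yeast: 68/68 (binding)
butter: 174/174 (binding)
labor: 228/251 (slack 23)
By complementary slackness, a constraint with positive slack has shadow price 0 → labor.

labor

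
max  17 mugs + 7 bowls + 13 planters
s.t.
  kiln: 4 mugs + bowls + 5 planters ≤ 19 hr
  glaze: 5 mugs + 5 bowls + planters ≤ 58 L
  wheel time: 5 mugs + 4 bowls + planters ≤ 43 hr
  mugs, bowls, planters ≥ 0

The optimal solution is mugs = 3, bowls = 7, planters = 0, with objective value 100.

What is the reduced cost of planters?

-3

Check each constraint at x*: kiln 19/19 (tight); glaze 50/58 (slack 8); wheel time 43/43 (tight).
Slack constraints have shadow price 0 (complementary slackness).
Dual feasibility on the basic columns requires 4·y_kiln + 5·y_wheel time = 17, 1·y_kiln + 4·y_wheel time = 7.
→ y_kiln = 3 and y_wheel time = 1.
Reduced cost of planters: c₃ − yᵀa₃ = 13 − (3·5 + 1·1) = 13 − 16 = -3.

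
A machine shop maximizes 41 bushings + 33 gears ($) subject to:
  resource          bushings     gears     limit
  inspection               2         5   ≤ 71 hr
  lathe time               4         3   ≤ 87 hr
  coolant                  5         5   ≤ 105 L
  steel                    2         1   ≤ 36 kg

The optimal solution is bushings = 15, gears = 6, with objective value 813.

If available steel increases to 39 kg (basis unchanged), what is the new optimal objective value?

Check each constraint at x*: inspection 60/71 (slack 11); lathe time 78/87 (slack 9); coolant 105/105 (tight); steel 36/36 (tight).
Since inspection, lathe time are not tight, their duals are 0.
From A_Bᵀ y = c: 5·y_coolant + 2·y_steel = 41; 5·y_coolant + 1·y_steel = 33.
Solving: y_coolant = 5, y_steel = 8.
Δz = y_steel·Δb = 8 × (3) = 24, so new z* = 813 + 24 = 837.

837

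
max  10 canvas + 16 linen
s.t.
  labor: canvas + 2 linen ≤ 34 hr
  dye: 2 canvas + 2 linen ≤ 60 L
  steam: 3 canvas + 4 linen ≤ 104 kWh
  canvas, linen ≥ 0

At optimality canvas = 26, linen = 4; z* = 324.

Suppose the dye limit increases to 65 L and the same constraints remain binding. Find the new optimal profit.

334

At the optimum: labor uses 34 of 34 (binding); dye uses 60 of 60 (binding); steam uses 94 of 104 (slack = 10).
By complementary slackness, y = 0 for the non-binding constraint.
Dual feasibility on the basic columns requires 1·y_labor + 2·y_dye = 10, 2·y_labor + 2·y_dye = 16.
This yields shadow prices y_labor = 6, y_dye = 2.
Δz = y_dye·Δb = 2 × (5) = 10, so new z* = 324 + 10 = 334.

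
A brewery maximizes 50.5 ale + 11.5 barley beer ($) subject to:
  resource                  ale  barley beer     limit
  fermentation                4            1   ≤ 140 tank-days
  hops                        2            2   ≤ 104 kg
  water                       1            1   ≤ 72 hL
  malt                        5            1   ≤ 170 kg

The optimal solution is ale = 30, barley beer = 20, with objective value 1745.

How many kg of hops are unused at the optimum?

4

hops used = 2·30 + 2·20 = 100; slack = 104 − 100 = 4.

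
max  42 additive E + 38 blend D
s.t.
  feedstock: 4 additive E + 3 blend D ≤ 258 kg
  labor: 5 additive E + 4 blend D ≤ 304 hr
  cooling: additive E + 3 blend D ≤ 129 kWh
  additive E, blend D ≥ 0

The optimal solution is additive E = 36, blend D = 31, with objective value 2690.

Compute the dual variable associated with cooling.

2

Binding: labor and cooling. Non-binding: feedstock (21 unused).
By complementary slackness, y = 0 for the non-binding constraint.
The binding rows give the dual system: 5·y_labor + 1·y_cooling = 42 and 4·y_labor + 3·y_cooling = 38.
Solving: y_labor = 8, y_cooling = 2.
Shadow price of cooling = 2.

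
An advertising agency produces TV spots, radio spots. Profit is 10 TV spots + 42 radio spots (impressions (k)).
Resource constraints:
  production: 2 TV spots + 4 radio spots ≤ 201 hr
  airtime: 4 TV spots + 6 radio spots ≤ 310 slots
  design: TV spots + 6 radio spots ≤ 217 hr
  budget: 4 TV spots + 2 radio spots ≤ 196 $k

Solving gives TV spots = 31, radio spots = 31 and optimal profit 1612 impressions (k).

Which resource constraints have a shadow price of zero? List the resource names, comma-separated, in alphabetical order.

production: 186/201 (slack 15)
airtime: 310/310 (binding)
design: 217/217 (binding)
budget: 186/196 (slack 10)
By complementary slackness, a constraint with positive slack has shadow price 0 → budget, production.

budget, production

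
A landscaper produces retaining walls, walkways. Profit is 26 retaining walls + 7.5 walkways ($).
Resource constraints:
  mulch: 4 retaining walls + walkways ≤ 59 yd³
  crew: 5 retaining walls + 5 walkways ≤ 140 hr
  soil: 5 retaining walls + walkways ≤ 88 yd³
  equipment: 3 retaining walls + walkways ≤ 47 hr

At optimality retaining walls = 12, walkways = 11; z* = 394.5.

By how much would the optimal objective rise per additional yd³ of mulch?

At the optimum: mulch uses 59 of 59 (binding); crew uses 115 of 140 (slack = 25); soil uses 71 of 88 (slack = 17); equipment uses 47 of 47 (binding).
Since crew, soil are not tight, their duals are 0.
The binding rows give the dual system: 4·y_mulch + 3·y_equipment = 26 and 1·y_mulch + 1·y_equipment = 7.5.
This yields shadow prices y_mulch = 3.5, y_equipment = 4.
Shadow price of mulch = 3.5.

3.5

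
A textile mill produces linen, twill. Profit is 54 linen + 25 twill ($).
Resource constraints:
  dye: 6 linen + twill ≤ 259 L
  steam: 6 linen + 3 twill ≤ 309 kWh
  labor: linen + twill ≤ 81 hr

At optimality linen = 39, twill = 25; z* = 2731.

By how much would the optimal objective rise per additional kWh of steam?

Binding: dye and steam. Non-binding: labor (17 unused).
Slack constraints have shadow price 0 (complementary slackness).
The binding rows give the dual system: 6·y_dye + 6·y_steam = 54 and 1·y_dye + 3·y_steam = 25.
This yields shadow prices y_dye = 1, y_steam = 8.
Shadow price of steam = 8.

8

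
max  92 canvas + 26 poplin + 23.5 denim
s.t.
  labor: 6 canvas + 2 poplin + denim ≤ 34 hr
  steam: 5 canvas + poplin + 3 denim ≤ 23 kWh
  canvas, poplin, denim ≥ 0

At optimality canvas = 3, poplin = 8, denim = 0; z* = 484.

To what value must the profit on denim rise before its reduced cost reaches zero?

30.5

Check each constraint at x*: labor 34/34 (tight); steam 23/23 (tight).
From A_Bᵀ y = c: 6·y_labor + 5·y_steam = 92; 2·y_labor + 1·y_steam = 26.
→ y_labor = 9.5 and y_steam = 7.
denim enters the basis when its profit ≥ yᵀa₃ = 9.5·1 + 7·3 = 30.5.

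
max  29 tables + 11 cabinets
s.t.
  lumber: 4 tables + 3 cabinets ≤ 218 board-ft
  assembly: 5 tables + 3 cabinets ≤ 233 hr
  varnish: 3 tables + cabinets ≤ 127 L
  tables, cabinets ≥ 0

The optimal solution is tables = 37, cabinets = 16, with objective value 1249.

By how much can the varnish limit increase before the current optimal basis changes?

Binding constraints: assembly, varnish. The basis is B = [[5,3],[3,1]] with det -4.
Per unit increase in varnish, x* moves by d = (0.75, -1.25).
The basis stays optimal until cabinets reaches 0; allowable increase = 12.8 L.

12.8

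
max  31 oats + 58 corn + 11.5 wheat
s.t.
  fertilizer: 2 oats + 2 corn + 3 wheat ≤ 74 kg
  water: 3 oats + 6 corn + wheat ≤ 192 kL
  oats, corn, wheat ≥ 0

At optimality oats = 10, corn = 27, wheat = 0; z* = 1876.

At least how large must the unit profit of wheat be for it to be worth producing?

Both fertilizer and water are binding at x*.
Dual feasibility on the basic columns requires 2·y_fertilizer + 3·y_water = 31, 2·y_fertilizer + 6·y_water = 58.
This yields shadow prices y_fertilizer = 2, y_water = 9.
wheat enters the basis when its profit ≥ yᵀa₃ = 2·3 + 9·1 = 15.

15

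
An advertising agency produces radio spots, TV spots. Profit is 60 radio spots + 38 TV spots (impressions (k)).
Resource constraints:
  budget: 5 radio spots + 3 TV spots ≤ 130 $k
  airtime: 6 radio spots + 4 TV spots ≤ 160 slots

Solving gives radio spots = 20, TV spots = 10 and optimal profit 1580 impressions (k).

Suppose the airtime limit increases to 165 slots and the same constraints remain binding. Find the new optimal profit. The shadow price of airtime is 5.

Δb = 5, so new z* = 1580 + (5)·(5) = 1580 + 25 = 1605.

1605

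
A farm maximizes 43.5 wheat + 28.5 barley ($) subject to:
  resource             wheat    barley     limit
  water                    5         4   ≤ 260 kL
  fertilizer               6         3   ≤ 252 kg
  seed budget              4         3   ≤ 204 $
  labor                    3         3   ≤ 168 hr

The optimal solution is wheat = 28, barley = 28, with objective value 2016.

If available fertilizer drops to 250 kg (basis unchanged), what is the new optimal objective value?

Binding: fertilizer and labor. Non-binding: water (8 unused), seed budget (8 unused).
Slack constraints have shadow price 0 (complementary slackness).
The binding rows give the dual system: 6·y_fertilizer + 3·y_labor = 43.5 and 3·y_fertilizer + 3·y_labor = 28.5.
Solving: y_fertilizer = 5, y_labor = 4.5.
Δz = y_fertilizer·Δb = 5 × (-2) = -10, so new z* = 2016 − 10 = 2006.

2006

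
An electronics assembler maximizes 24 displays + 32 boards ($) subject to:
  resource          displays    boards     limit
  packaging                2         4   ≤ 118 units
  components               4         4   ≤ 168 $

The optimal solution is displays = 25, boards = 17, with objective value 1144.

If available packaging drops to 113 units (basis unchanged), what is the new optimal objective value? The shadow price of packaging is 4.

Δb = -5, so new z* = 1144 + (4)·(-5) = 1144 − 20 = 1124.

1124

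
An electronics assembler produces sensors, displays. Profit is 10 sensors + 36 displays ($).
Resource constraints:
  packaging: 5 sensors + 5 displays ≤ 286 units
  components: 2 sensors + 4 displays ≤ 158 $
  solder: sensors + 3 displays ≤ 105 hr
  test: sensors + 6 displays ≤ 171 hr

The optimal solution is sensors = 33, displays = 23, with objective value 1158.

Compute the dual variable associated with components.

At the optimum: packaging uses 280 of 286 (slack = 6); components uses 158 of 158 (binding); solder uses 102 of 105 (slack = 3); test uses 171 of 171 (binding).
By complementary slackness, y = 0 for the non-binding constraints.
The binding rows give the dual system: 2·y_components + 1·y_test = 10 and 4·y_components + 6·y_test = 36.
→ y_components = 3 and y_test = 4.
Shadow price of components = 3.

3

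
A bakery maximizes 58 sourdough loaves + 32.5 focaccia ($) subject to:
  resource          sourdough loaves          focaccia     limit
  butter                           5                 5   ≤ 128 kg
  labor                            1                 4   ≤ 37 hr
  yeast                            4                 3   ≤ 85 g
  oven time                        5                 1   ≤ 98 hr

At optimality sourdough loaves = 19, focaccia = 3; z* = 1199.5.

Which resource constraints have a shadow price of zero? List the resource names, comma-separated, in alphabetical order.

butter: 110/128 (slack 18)
labor: 31/37 (slack 6)
yeast: 85/85 (binding)
oven time: 98/98 (binding)
By complementary slackness, a constraint with positive slack has shadow price 0 → butter, labor.

butter, labor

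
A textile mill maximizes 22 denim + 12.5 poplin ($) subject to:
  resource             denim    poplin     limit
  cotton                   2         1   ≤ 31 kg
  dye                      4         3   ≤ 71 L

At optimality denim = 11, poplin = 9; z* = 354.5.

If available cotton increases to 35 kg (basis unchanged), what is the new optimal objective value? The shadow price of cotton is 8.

386.5

Δb = 4, so new z* = 354.5 + (8)·(4) = 354.5 + 32 = 386.5.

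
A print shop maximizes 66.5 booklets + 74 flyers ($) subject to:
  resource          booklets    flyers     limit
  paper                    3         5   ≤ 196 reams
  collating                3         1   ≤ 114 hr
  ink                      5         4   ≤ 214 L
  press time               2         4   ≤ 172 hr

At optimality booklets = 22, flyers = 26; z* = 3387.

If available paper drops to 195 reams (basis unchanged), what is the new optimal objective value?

At the optimum: paper uses 196 of 196 (binding); collating uses 92 of 114 (slack = 22); ink uses 214 of 214 (binding); press time uses 148 of 172 (slack = 24).
By complementary slackness, y = 0 for the non-binding constraints.
The binding rows give the dual system: 3·y_paper + 5·y_ink = 66.5 and 5·y_paper + 4·y_ink = 74.
This yields shadow prices y_paper = 8, y_ink = 8.5.
Δz = y_paper·Δb = 8 × (-1) = -8, so new z* = 3387 − 8 = 3379.

3379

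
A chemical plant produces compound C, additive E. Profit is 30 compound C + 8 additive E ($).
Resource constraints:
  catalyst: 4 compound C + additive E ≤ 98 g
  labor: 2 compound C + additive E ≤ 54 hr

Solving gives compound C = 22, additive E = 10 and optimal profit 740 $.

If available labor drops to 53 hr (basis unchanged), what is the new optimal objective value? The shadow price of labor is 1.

739

Δb = -1, so new z* = 740 + (1)·(-1) = 740 − 1 = 739.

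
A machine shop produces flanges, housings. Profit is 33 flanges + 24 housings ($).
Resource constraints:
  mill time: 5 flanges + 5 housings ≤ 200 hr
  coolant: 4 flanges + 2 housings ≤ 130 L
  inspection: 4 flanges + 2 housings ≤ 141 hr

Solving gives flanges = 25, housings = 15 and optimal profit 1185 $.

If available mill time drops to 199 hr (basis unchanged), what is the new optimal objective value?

1182

Check each constraint at x*: mill time 200/200 (tight); coolant 130/130 (tight); inspection 130/141 (slack 11).
Slack constraints have shadow price 0 (complementary slackness).
From A_Bᵀ y = c: 5·y_mill time + 4·y_coolant = 33; 5·y_mill time + 2·y_coolant = 24.
Solving: y_mill time = 3, y_coolant = 4.5.
Δz = y_mill time·Δb = 3 × (-1) = -3, so new z* = 1185 − 3 = 1182.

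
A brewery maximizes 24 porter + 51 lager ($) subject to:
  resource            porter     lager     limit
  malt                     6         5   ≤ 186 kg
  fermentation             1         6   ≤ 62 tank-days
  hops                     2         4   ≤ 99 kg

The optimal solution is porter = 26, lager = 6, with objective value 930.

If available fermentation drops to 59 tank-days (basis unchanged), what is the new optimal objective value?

912

Binding: malt and fermentation. Non-binding: hops (23 unused).
Since hops is not tight, its dual is 0.
From A_Bᵀ y = c: 6·y_malt + 1·y_fermentation = 24; 5·y_malt + 6·y_fermentation = 51.
This yields shadow prices y_malt = 3, y_fermentation = 6.
Δz = y_fermentation·Δb = 6 × (-3) = -18, so new z* = 930 − 18 = 912.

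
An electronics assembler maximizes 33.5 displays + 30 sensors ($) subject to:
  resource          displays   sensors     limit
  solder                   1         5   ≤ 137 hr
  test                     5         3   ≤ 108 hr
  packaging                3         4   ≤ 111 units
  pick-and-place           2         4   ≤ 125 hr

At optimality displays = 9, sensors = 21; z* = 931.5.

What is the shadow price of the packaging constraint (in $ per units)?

Check each constraint at x*: solder 114/137 (slack 23); test 108/108 (tight); packaging 111/111 (tight); pick-and-place 102/125 (slack 23).
Slack constraints have shadow price 0 (complementary slackness).
Dual feasibility on the basic columns requires 5·y_test + 3·y_packaging = 33.5, 3·y_test + 4·y_packaging = 30.
Solving: y_test = 4, y_packaging = 4.5.
Shadow price of packaging = 4.5.

4.5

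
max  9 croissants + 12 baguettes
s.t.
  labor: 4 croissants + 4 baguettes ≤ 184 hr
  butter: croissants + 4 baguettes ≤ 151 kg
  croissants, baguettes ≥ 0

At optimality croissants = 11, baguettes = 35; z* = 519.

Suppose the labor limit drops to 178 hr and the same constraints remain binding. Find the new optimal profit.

507

Both labor and butter are binding at x*.
Dual feasibility on the basic columns requires 4·y_labor + 1·y_butter = 9, 4·y_labor + 4·y_butter = 12.
→ y_labor = 2 and y_butter = 1.
Δz = y_labor·Δb = 2 × (-6) = -12, so new z* = 519 − 12 = 507.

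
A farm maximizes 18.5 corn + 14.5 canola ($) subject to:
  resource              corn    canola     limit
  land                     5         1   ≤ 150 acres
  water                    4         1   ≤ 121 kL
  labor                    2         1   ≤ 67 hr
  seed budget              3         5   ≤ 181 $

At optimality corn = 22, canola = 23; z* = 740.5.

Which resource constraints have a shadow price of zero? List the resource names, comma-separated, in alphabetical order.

land: 133/150 (slack 17)
water: 111/121 (slack 10)
labor: 67/67 (binding)
seed budget: 181/181 (binding)
By complementary slackness, a constraint with positive slack has shadow price 0 → land, water.

land, water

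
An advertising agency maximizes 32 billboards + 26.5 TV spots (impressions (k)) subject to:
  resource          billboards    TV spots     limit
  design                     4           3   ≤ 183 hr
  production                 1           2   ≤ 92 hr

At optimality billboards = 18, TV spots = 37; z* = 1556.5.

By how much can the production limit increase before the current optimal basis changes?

Binding constraints: design, production. The basis is B = [[4,3],[1,2]] with det 5.
Per unit increase in production, x* moves by d = (-0.6, 0.8).
The basis stays optimal until billboards reaches 0; allowable increase = 30 hr.

30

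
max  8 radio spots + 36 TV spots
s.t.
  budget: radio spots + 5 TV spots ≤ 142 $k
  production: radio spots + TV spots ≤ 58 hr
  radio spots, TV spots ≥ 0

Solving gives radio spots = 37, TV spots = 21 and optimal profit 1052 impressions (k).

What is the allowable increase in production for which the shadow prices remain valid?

84

Binding constraints: budget, production. The basis is B = [[1,5],[1,1]] with det -4.
Per unit increase in production, x* moves by d = (1.25, -0.25).
The basis stays optimal until TV spots reaches 0; allowable increase = 84 hr.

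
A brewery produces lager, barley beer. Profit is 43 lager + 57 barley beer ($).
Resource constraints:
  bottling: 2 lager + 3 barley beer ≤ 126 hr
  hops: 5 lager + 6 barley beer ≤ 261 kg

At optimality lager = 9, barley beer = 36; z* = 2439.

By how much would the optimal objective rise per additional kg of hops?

5

Both bottling and hops are binding at x*.
The binding rows give the dual system: 2·y_bottling + 5·y_hops = 43 and 3·y_bottling + 6·y_hops = 57.
Solving: y_bottling = 9, y_hops = 5.
Shadow price of hops = 5.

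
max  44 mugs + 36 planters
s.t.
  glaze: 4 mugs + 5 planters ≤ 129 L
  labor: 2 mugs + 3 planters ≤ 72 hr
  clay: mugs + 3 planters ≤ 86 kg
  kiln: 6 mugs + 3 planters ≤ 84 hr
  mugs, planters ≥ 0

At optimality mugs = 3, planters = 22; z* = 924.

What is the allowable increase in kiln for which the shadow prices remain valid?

Binding constraints: labor, kiln. The basis is B = [[2,3],[6,3]] with det -12.
Per unit increase in kiln, x* moves by d = (0.25, -0.1667).
The basis stays optimal until glaze becomes binding; allowable increase = 42 hr.

42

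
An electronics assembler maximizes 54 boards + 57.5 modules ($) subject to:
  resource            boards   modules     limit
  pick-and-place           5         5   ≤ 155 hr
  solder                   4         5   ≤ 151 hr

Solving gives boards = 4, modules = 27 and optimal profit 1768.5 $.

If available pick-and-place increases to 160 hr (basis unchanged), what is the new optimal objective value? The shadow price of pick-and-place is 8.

Δb = 5, so new z* = 1768.5 + (8)·(5) = 1768.5 + 40 = 1808.5.

1808.5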